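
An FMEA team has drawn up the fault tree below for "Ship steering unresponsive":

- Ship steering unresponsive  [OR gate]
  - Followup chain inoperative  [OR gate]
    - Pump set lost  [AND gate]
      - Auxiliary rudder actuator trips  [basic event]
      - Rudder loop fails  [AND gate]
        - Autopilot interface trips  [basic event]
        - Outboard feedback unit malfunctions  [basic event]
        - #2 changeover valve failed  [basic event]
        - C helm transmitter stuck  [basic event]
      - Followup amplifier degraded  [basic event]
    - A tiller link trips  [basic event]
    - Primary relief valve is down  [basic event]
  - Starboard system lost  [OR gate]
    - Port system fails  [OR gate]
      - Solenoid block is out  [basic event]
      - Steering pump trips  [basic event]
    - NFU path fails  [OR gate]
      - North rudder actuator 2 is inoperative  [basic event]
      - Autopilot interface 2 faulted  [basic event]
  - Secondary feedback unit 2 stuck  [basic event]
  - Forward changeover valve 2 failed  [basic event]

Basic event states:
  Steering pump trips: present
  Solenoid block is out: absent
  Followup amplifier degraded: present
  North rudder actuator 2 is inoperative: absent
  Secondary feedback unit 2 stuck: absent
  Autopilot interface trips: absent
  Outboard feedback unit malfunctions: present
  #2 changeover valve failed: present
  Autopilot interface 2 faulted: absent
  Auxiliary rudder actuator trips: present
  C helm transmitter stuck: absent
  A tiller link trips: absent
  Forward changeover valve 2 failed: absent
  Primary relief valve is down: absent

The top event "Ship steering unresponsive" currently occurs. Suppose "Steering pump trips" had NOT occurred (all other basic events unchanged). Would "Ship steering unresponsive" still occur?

No

Counterfactual: set "Steering pump trips" to not occurred.
Rudder loop fails [AND]: Autopilot interface trips=not, Outboard feedback unit malfunctions=occurs, #2 changeover valve failed=occurs, C helm transmitter stuck=not → not all inputs occur → does not occur.
Pump set lost [AND]: Auxiliary rudder actuator trips=occurs, Rudder loop fails=not, Followup amplifier degraded=occurs → not all inputs occur → does not occur.
Followup chain inoperative [OR]: Pump set lost=not, A tiller link trips=not, Primary relief valve is down=not → no input occurs → does not occur.
Port system fails [OR]: Solenoid block is out=not, Steering pump trips=not → no input occurs → does not occur.
NFU path fails [OR]: North rudder actuator 2 is inoperative=not, Autopilot interface 2 faulted=not → no input occurs → does not occur.
Starboard system lost [OR]: Port system fails=not, NFU path fails=not → no input occurs → does not occur.
Ship steering unresponsive [OR]: Followup chain inoperative=not, Starboard system lost=not, Secondary feedback unit 2 stuck=not, Forward changeover valve 2 failed=not → no input occurs → does not occur.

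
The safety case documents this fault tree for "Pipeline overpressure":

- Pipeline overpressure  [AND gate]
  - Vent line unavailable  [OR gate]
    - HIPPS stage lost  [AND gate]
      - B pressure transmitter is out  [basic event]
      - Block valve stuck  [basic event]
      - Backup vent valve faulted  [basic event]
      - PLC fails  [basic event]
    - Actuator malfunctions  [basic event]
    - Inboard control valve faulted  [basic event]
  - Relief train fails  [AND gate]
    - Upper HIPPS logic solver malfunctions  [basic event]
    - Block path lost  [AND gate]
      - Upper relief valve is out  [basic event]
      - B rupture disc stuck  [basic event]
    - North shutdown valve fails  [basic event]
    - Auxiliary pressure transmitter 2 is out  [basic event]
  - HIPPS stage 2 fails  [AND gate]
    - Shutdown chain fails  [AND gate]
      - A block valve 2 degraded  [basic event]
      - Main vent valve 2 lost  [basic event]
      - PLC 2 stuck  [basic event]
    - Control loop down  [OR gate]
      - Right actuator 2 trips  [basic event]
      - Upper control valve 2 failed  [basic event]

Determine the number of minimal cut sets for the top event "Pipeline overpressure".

HIPPS stage lost [AND]: one cut set from each child combined → 1 × 1 × 1 × 1 = 1 cut set(s).
Vent line unavailable [OR]: union of children's cut sets → 3 cut set(s).
Block path lost [AND]: one cut set from each child combined → 1 × 1 = 1 cut set(s).
Relief train fails [AND]: one cut set from each child combined → 1 × 1 × 1 × 1 = 1 cut set(s).
Shutdown chain fails [AND]: one cut set from each child combined → 1 × 1 × 1 = 1 cut set(s).
Control loop down [OR]: union of children's cut sets → 2 cut set(s).
HIPPS stage 2 fails [AND]: one cut set from each child combined → 1 × 2 = 2 cut set(s).
Pipeline overpressure [AND]: one cut set from each child combined → 3 × 1 × 2 = 6 cut set(s).
Minimal cut sets: {A block valve 2 degraded, Auxiliary pressure transmitter 2 is out, B pressure transmitter is out, B rupture disc stuck, Backup vent valve faulted, Block valve stuck, Main vent valve 2 lost, North shutdown valve fails, PLC 2 stuck, PLC fails, Right actuator 2 trips, Upper HIPPS logic solver malfunctions, Upper relief valve is out}; {A block valve 2 degraded, Auxiliary pressure transmitter 2 is out, B pressure transmitter is out, B rupture disc stuck, Backup vent valve faulted, Block valve stuck, Main vent valve 2 lost, North shutdown valve fails, PLC 2 stuck, PLC fails, Upper HIPPS logic solver malfunctions, Upper control valve 2 failed, Upper relief valve is out}; {A block valve 2 degraded, Actuator malfunctions, Auxiliary pressure transmitter 2 is out, B rupture disc stuck, Main vent valve 2 lost, North shutdown valve fails, PLC 2 stuck, Right actuator 2 trips, Upper HIPPS logic solver malfunctions, Upper relief valve is out}; {A block valve 2 degraded, Actuator malfunctions, Auxiliary pressure transmitter 2 is out, B rupture disc stuck, Main vent valve 2 lost, North shutdown valve fails, PLC 2 stuck, Upper HIPPS logic solver malfunctions, Upper control valve 2 failed, Upper relief valve is out}; {A block valve 2 degraded, Auxiliary pressure transmitter 2 is out, B rupture disc stuck, Inboard control valve faulted, Main vent valve 2 lost, North shutdown valve fails, PLC 2 stuck, Right actuator 2 trips, Upper HIPPS logic solver malfunctions, Upper relief valve is out}; {A block valve 2 degraded, Auxiliary pressure transmitter 2 is out, B rupture disc stuck, Inboard control valve faulted, Main vent valve 2 lost, North shutdown valve fails, PLC 2 stuck, Upper HIPPS logic solver malfunctions, Upper control valve 2 failed, Upper relief valve is out}.

6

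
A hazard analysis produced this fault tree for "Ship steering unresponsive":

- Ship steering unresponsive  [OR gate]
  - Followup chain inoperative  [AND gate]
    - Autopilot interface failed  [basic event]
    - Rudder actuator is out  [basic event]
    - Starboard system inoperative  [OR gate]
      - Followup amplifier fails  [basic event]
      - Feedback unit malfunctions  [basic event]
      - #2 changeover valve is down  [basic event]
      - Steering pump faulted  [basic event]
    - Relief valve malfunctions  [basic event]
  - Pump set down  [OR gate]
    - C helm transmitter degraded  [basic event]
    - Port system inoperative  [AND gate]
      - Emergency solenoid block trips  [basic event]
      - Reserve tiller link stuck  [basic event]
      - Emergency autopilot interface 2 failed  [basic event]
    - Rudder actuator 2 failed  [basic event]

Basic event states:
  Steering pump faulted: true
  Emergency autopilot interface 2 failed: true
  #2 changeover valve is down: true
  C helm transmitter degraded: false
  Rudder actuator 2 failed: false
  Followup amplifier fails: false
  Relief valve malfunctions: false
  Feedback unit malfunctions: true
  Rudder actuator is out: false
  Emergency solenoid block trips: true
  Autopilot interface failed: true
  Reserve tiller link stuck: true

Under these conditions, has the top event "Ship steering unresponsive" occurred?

Starboard system inoperative [OR]: Followup amplifier fails=not, Feedback unit malfunctions=occurs, #2 changeover valve is down=occurs, Steering pump faulted=occurs → at least one input occurs → occurs.
Followup chain inoperative [AND]: Autopilot interface failed=occurs, Rudder actuator is out=not, Starboard system inoperative=occurs, Relief valve malfunctions=not → not all inputs occur → does not occur.
Port system inoperative [AND]: Emergency solenoid block trips=occurs, Reserve tiller link stuck=occurs, Emergency autopilot interface 2 failed=occurs → all inputs occur → occurs.
Pump set down [OR]: C helm transmitter degraded=not, Port system inoperative=occurs, Rudder actuator 2 failed=not → at least one input occurs → occurs.
Ship steering unresponsive [OR]: Followup chain inoperative=not, Pump set down=occurs → at least one input occurs → occurs.

Yes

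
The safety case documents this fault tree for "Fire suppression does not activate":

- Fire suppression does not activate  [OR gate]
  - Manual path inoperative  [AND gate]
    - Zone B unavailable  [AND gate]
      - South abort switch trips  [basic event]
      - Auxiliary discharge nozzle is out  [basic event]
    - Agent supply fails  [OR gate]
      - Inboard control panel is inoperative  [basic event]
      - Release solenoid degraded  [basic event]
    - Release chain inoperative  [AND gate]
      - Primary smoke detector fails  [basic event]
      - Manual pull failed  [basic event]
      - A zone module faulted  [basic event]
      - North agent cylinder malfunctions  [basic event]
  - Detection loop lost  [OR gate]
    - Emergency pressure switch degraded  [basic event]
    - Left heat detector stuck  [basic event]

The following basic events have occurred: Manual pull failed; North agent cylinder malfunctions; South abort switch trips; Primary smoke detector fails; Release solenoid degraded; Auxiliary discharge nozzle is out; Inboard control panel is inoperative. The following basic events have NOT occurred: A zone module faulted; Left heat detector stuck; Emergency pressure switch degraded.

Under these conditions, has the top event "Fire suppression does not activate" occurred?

Zone B unavailable [AND]: South abort switch trips=occurs, Auxiliary discharge nozzle is out=occurs → all inputs occur → occurs.
Agent supply fails [OR]: Inboard control panel is inoperative=occurs, Release solenoid degraded=occurs → at least one input occurs → occurs.
Release chain inoperative [AND]: Primary smoke detector fails=occurs, Manual pull failed=occurs, A zone module faulted=not, North agent cylinder malfunctions=occurs → not all inputs occur → does not occur.
Manual path inoperative [AND]: Zone B unavailable=occurs, Agent supply fails=occurs, Release chain inoperative=not → not all inputs occur → does not occur.
Detection loop lost [OR]: Emergency pressure switch degraded=not, Left heat detector stuck=not → no input occurs → does not occur.
Fire suppression does not activate [OR]: Manual path inoperative=not, Detection loop lost=not → no input occurs → does not occur.

No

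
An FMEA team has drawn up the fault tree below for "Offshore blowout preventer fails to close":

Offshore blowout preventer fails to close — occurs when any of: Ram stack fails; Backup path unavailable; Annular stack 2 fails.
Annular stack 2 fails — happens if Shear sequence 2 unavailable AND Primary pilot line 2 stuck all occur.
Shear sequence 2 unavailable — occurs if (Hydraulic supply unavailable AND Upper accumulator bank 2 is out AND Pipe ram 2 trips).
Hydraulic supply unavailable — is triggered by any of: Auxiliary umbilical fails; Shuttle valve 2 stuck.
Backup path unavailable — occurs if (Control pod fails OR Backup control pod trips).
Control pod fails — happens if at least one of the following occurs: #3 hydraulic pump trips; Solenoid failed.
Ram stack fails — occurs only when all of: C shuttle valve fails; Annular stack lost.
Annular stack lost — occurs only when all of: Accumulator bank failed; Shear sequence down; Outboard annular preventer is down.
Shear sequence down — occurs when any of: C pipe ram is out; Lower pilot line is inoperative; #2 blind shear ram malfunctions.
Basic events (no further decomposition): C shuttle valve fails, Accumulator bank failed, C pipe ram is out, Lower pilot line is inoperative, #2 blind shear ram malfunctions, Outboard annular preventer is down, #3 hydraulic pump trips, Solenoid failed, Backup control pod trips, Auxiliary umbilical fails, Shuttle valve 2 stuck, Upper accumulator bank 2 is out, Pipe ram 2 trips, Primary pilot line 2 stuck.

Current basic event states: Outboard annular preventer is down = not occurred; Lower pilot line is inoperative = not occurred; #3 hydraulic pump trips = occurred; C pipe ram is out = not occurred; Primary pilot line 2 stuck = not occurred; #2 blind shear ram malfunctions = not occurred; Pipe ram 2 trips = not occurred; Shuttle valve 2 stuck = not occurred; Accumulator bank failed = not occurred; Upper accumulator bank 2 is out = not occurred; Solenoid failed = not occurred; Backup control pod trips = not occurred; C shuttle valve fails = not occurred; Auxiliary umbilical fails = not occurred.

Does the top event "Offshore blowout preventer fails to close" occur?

Yes

Shear sequence down [OR]: C pipe ram is out=not, Lower pilot line is inoperative=not, #2 blind shear ram malfunctions=not → no input occurs → does not occur.
Annular stack lost [AND]: Accumulator bank failed=not, Shear sequence down=not, Outboard annular preventer is down=not → not all inputs occur → does not occur.
Ram stack fails [AND]: C shuttle valve fails=not, Annular stack lost=not → not all inputs occur → does not occur.
Control pod fails [OR]: #3 hydraulic pump trips=occurs, Solenoid failed=not → at least one input occurs → occurs.
Backup path unavailable [OR]: Control pod fails=occurs, Backup control pod trips=not → at least one input occurs → occurs.
Hydraulic supply unavailable [OR]: Auxiliary umbilical fails=not, Shuttle valve 2 stuck=not → no input occurs → does not occur.
Shear sequence 2 unavailable [AND]: Hydraulic supply unavailable=not, Upper accumulator bank 2 is out=not, Pipe ram 2 trips=not → not all inputs occur → does not occur.
Annular stack 2 fails [AND]: Shear sequence 2 unavailable=not, Primary pilot line 2 stuck=not → not all inputs occur → does not occur.
Offshore blowout preventer fails to close [OR]: Ram stack fails=not, Backup path unavailable=occurs, Annular stack 2 fails=not → at least one input occurs → occurs.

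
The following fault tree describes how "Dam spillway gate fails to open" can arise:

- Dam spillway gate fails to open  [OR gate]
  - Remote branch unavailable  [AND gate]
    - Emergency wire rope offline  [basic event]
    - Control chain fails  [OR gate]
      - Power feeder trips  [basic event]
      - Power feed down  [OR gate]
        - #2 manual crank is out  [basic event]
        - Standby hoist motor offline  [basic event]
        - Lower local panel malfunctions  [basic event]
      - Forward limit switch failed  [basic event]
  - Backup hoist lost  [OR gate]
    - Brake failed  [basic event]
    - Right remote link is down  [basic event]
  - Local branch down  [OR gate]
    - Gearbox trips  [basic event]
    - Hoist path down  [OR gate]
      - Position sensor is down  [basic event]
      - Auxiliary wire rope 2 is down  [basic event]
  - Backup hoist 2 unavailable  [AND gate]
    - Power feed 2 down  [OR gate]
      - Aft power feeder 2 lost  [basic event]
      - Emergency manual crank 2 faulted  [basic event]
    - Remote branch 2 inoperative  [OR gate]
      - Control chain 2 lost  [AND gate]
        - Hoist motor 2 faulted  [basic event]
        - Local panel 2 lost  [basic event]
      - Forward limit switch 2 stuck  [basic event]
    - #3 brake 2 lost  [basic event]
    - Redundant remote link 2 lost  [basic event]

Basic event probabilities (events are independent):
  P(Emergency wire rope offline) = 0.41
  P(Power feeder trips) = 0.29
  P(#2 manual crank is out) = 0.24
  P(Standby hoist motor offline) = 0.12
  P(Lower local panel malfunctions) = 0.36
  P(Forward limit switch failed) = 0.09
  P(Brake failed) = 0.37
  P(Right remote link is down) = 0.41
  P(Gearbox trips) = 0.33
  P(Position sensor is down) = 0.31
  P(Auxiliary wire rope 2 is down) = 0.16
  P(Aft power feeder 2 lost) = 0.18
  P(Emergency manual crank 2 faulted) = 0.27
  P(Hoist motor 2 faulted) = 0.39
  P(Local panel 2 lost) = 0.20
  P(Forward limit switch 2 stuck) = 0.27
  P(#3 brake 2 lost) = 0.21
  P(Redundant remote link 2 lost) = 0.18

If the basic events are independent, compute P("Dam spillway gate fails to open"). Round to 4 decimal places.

0.8990

P(Power feed down) [OR] = 1 − (1−0.24) × (1−0.12) × (1−0.36) = 0.571968
P(Control chain fails) [OR] = 1 − (1−0.29) × (1−0.571968) × (1−0.09) = 0.723449
P(Remote branch unavailable) [AND] = 0.41 × 0.723449 = 0.296614
P(Backup hoist lost) [OR] = 1 − (1−0.37) × (1−0.41) = 0.628300
P(Hoist path down) [OR] = 1 − (1−0.31) × (1−0.16) = 0.420400
P(Local branch down) [OR] = 1 − (1−0.33) × (1−0.420400) = 0.611668
P(Power feed 2 down) [OR] = 1 − (1−0.18) × (1−0.27) = 0.401400
P(Control chain 2 lost) [AND] = 0.39 × 0.20 = 0.078000
P(Remote branch 2 inoperative) [OR] = 1 − (1−0.078000) × (1−0.27) = 0.326940
P(Backup hoist 2 unavailable) [AND] = 0.401400 × 0.326940 × 0.21 × 0.18 = 0.004961
P(Dam spillway gate fails to open) [OR] = 1 − (1−0.296614) × (1−0.628300) × (1−0.611668) × (1−0.004961) = 0.898975
Rounded to 4 decimal places: P(Dam spillway gate fails to open) ≈ 0.8990.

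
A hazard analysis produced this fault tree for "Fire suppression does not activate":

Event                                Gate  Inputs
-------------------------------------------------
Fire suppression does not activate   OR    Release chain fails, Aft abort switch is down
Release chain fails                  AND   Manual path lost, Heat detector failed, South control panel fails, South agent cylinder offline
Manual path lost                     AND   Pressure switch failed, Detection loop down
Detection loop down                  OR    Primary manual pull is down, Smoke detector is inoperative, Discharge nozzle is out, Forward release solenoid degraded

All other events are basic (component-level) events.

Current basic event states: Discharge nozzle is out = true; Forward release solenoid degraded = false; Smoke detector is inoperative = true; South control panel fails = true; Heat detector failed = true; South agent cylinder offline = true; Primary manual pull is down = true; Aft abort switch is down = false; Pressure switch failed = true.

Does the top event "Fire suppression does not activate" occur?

Yes

Detection loop down [OR]: Primary manual pull is down=occurs, Smoke detector is inoperative=occurs, Discharge nozzle is out=occurs, Forward release solenoid degraded=not → at least one input occurs → occurs.
Manual path lost [AND]: Pressure switch failed=occurs, Detection loop down=occurs → all inputs occur → occurs.
Release chain fails [AND]: Manual path lost=occurs, Heat detector failed=occurs, South control panel fails=occurs, South agent cylinder offline=occurs → all inputs occur → occurs.
Fire suppression does not activate [OR]: Release chain fails=occurs, Aft abort switch is down=not → at least one input occurs → occurs.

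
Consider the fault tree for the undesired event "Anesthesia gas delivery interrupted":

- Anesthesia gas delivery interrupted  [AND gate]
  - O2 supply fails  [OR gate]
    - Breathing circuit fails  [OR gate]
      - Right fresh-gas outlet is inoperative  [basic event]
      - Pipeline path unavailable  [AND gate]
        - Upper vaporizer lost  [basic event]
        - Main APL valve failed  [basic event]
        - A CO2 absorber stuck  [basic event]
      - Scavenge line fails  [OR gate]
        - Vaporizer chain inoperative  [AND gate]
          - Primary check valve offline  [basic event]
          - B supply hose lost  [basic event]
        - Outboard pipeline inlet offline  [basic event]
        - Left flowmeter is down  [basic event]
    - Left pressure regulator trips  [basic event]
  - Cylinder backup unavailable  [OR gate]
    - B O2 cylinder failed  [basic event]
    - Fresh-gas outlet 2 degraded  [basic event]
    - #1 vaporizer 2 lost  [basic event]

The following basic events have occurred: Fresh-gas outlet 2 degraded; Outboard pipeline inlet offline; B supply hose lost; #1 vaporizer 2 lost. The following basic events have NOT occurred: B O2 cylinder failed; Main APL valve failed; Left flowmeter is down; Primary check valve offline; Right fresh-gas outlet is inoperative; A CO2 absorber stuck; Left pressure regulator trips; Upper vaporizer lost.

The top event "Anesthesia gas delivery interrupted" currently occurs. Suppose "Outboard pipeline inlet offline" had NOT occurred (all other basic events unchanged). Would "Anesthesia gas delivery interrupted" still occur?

No

Counterfactual: set "Outboard pipeline inlet offline" to not occurred.
Pipeline path unavailable [AND]: Upper vaporizer lost=not, Main APL valve failed=not, A CO2 absorber stuck=not → not all inputs occur → does not occur.
Vaporizer chain inoperative [AND]: Primary check valve offline=not, B supply hose lost=occurs → not all inputs occur → does not occur.
Scavenge line fails [OR]: Vaporizer chain inoperative=not, Outboard pipeline inlet offline=not, Left flowmeter is down=not → no input occurs → does not occur.
Breathing circuit fails [OR]: Right fresh-gas outlet is inoperative=not, Pipeline path unavailable=not, Scavenge line fails=not → no input occurs → does not occur.
O2 supply fails [OR]: Breathing circuit fails=not, Left pressure regulator trips=not → no input occurs → does not occur.
Cylinder backup unavailable [OR]: B O2 cylinder failed=not, Fresh-gas outlet 2 degraded=occurs, #1 vaporizer 2 lost=occurs → at least one input occurs → occurs.
Anesthesia gas delivery interrupted [AND]: O2 supply fails=not, Cylinder backup unavailable=occurs → not all inputs occur → does not occur.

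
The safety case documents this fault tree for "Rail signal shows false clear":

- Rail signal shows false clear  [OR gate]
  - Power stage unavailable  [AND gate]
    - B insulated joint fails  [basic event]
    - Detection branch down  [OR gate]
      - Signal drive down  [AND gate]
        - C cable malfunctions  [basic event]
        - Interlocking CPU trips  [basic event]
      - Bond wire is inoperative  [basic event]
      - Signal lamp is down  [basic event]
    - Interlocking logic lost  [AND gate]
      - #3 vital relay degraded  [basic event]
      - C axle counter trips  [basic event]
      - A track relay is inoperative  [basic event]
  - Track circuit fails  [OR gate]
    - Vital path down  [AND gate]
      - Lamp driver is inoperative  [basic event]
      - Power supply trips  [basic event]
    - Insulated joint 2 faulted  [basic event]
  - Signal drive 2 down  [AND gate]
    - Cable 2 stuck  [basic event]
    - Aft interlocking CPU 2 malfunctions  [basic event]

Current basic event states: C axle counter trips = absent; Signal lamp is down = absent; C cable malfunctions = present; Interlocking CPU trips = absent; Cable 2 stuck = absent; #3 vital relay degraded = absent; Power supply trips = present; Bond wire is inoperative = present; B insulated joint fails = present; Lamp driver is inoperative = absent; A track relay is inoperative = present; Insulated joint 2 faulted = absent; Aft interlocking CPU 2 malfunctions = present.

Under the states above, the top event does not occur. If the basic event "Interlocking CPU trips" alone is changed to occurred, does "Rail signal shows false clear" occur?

No

Counterfactual: set "Interlocking CPU trips" to occurred.
Signal drive down [AND]: C cable malfunctions=occurs, Interlocking CPU trips=occurs → all inputs occur → occurs.
Detection branch down [OR]: Signal drive down=occurs, Bond wire is inoperative=occurs, Signal lamp is down=not → at least one input occurs → occurs.
Interlocking logic lost [AND]: #3 vital relay degraded=not, C axle counter trips=not, A track relay is inoperative=occurs → not all inputs occur → does not occur.
Power stage unavailable [AND]: B insulated joint fails=occurs, Detection branch down=occurs, Interlocking logic lost=not → not all inputs occur → does not occur.
Vital path down [AND]: Lamp driver is inoperative=not, Power supply trips=occurs → not all inputs occur → does not occur.
Track circuit fails [OR]: Vital path down=not, Insulated joint 2 faulted=not → no input occurs → does not occur.
Signal drive 2 down [AND]: Cable 2 stuck=not, Aft interlocking CPU 2 malfunctions=occurs → not all inputs occur → does not occur.
Rail signal shows false clear [OR]: Power stage unavailable=not, Track circuit fails=not, Signal drive 2 down=not → no input occurs → does not occur.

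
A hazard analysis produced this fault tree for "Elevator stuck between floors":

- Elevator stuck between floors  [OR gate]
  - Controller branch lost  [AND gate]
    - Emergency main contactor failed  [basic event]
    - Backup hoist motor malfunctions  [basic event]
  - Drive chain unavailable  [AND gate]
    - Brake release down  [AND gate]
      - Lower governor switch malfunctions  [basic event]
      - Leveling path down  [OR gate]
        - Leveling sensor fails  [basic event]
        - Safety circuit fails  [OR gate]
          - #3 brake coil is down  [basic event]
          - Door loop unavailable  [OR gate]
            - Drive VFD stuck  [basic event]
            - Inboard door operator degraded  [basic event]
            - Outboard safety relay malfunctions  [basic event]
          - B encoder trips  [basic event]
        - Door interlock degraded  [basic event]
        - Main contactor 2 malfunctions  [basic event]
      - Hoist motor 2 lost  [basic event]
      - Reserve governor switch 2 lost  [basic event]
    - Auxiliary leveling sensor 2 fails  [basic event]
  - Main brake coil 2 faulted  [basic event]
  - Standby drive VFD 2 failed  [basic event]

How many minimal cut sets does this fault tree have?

11

Controller branch lost [AND]: one cut set from each child combined → 1 × 1 = 1 cut set(s).
Door loop unavailable [OR]: union of children's cut sets → 3 cut set(s).
Safety circuit fails [OR]: union of children's cut sets → 5 cut set(s).
Leveling path down [OR]: union of children's cut sets → 8 cut set(s).
Brake release down [AND]: one cut set from each child combined → 1 × 8 × 1 × 1 = 8 cut set(s).
Drive chain unavailable [AND]: one cut set from each child combined → 8 × 1 = 8 cut set(s).
Elevator stuck between floors [OR]: union of children's cut sets → 11 cut set(s).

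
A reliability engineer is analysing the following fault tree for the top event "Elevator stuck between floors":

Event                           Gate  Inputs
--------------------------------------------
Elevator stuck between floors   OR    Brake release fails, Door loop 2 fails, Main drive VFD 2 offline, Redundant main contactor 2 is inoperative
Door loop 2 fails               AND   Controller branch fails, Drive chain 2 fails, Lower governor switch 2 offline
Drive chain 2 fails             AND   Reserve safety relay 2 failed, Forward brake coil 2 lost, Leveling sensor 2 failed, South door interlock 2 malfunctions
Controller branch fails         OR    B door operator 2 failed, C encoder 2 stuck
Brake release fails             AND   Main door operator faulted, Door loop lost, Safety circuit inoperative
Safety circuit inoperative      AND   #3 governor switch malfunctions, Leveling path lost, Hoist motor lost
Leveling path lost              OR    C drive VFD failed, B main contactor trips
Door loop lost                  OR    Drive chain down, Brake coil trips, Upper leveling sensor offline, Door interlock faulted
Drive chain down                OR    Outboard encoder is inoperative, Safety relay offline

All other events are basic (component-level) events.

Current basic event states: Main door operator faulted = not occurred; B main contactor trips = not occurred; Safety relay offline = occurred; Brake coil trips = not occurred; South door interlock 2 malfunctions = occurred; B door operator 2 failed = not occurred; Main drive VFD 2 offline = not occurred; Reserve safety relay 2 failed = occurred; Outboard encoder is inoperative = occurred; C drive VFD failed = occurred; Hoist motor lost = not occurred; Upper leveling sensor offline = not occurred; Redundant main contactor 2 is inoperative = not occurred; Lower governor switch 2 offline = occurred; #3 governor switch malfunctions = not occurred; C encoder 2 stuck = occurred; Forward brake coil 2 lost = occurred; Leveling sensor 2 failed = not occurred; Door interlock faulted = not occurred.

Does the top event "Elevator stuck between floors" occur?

Drive chain down [OR]: Outboard encoder is inoperative=occurs, Safety relay offline=occurs → at least one input occurs → occurs.
Door loop lost [OR]: Drive chain down=occurs, Brake coil trips=not, Upper leveling sensor offline=not, Door interlock faulted=not → at least one input occurs → occurs.
Leveling path lost [OR]: C drive VFD failed=occurs, B main contactor trips=not → at least one input occurs → occurs.
Safety circuit inoperative [AND]: #3 governor switch malfunctions=not, Leveling path lost=occurs, Hoist motor lost=not → not all inputs occur → does not occur.
Brake release fails [AND]: Main door operator faulted=not, Door loop lost=occurs, Safety circuit inoperative=not → not all inputs occur → does not occur.
Controller branch fails [OR]: B door operator 2 failed=not, C encoder 2 stuck=occurs → at least one input occurs → occurs.
Drive chain 2 fails [AND]: Reserve safety relay 2 failed=occurs, Forward brake coil 2 lost=occurs, Leveling sensor 2 failed=not, South door interlock 2 malfunctions=occurs → not all inputs occur → does not occur.
Door loop 2 fails [AND]: Controller branch fails=occurs, Drive chain 2 fails=not, Lower governor switch 2 offline=occurs → not all inputs occur → does not occur.
Elevator stuck between floors [OR]: Brake release fails=not, Door loop 2 fails=not, Main drive VFD 2 offline=not, Redundant main contactor 2 is inoperative=not → no input occurs → does not occur.

No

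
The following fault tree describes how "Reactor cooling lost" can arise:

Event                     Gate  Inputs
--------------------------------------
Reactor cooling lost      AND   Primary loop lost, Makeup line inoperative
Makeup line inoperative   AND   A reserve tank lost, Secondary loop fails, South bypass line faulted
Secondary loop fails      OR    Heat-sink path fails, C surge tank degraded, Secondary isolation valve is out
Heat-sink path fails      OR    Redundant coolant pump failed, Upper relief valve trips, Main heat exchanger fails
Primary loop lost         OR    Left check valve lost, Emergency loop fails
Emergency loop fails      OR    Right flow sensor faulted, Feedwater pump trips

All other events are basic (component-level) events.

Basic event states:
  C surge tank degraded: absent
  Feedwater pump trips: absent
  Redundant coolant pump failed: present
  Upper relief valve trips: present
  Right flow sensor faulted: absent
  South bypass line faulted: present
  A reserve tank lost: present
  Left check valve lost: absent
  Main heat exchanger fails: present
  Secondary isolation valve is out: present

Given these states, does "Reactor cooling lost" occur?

Emergency loop fails [OR]: Right flow sensor faulted=not, Feedwater pump trips=not → no input occurs → does not occur.
Primary loop lost [OR]: Left check valve lost=not, Emergency loop fails=not → no input occurs → does not occur.
Heat-sink path fails [OR]: Redundant coolant pump failed=occurs, Upper relief valve trips=occurs, Main heat exchanger fails=occurs → at least one input occurs → occurs.
Secondary loop fails [OR]: Heat-sink path fails=occurs, C surge tank degraded=not, Secondary isolation valve is out=occurs → at least one input occurs → occurs.
Makeup line inoperative [AND]: A reserve tank lost=occurs, Secondary loop fails=occurs, South bypass line faulted=occurs → all inputs occur → occurs.
Reactor cooling lost [AND]: Primary loop lost=not, Makeup line inoperative=occurs → not all inputs occur → does not occur.

No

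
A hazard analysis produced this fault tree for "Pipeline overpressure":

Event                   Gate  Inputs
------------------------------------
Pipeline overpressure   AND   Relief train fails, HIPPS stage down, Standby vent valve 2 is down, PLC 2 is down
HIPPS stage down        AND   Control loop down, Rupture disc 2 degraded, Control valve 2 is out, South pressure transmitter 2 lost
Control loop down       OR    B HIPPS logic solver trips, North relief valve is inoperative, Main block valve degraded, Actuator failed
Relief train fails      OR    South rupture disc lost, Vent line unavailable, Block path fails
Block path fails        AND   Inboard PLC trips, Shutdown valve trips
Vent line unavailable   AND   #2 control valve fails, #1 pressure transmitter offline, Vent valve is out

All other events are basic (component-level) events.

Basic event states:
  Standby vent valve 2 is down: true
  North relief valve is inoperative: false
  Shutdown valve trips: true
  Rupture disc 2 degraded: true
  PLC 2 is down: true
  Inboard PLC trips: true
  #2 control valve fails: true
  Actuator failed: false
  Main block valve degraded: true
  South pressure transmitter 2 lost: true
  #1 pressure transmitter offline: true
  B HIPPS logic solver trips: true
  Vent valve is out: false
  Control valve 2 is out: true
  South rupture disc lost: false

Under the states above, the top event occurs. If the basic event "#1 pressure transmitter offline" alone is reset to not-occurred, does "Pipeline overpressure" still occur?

Yes

Counterfactual: set "#1 pressure transmitter offline" to not occurred.
Vent line unavailable [AND]: #2 control valve fails=occurs, #1 pressure transmitter offline=not, Vent valve is out=not → not all inputs occur → does not occur.
Block path fails [AND]: Inboard PLC trips=occurs, Shutdown valve trips=occurs → all inputs occur → occurs.
Relief train fails [OR]: South rupture disc lost=not, Vent line unavailable=not, Block path fails=occurs → at least one input occurs → occurs.
Control loop down [OR]: B HIPPS logic solver trips=occurs, North relief valve is inoperative=not, Main block valve degraded=occurs, Actuator failed=not → at least one input occurs → occurs.
HIPPS stage down [AND]: Control loop down=occurs, Rupture disc 2 degraded=occurs, Control valve 2 is out=occurs, South pressure transmitter 2 lost=occurs → all inputs occur → occurs.
Pipeline overpressure [AND]: Relief train fails=occurs, HIPPS stage down=occurs, Standby vent valve 2 is down=occurs, PLC 2 is down=occurs → all inputs occur → occurs.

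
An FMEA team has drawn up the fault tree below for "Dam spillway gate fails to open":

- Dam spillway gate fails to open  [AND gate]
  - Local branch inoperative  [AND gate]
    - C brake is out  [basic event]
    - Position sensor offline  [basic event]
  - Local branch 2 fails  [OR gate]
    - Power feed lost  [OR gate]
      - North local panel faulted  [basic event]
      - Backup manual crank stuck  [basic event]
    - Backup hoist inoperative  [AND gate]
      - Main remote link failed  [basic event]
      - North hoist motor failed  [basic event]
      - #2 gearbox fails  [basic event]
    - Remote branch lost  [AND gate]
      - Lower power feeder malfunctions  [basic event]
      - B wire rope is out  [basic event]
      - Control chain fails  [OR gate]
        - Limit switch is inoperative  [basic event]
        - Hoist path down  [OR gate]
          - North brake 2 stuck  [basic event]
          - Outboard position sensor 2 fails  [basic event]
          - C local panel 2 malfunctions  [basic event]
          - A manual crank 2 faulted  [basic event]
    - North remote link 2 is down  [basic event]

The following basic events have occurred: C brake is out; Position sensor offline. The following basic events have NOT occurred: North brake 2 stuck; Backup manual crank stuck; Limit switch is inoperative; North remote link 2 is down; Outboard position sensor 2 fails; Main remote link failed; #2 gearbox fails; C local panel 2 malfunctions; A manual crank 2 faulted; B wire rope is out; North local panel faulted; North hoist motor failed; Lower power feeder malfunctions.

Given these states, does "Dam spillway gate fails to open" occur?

Local branch inoperative [AND]: C brake is out=occurs, Position sensor offline=occurs → all inputs occur → occurs.
Power feed lost [OR]: North local panel faulted=not, Backup manual crank stuck=not → no input occurs → does not occur.
Backup hoist inoperative [AND]: Main remote link failed=not, North hoist motor failed=not, #2 gearbox fails=not → not all inputs occur → does not occur.
Hoist path down [OR]: North brake 2 stuck=not, Outboard position sensor 2 fails=not, C local panel 2 malfunctions=not, A manual crank 2 faulted=not → no input occurs → does not occur.
Control chain fails [OR]: Limit switch is inoperative=not, Hoist path down=not → no input occurs → does not occur.
Remote branch lost [AND]: Lower power feeder malfunctions=not, B wire rope is out=not, Control chain fails=not → not all inputs occur → does not occur.
Local branch 2 fails [OR]: Power feed lost=not, Backup hoist inoperative=not, Remote branch lost=not, North remote link 2 is down=not → no input occurs → does not occur.
Dam spillway gate fails to open [AND]: Local branch inoperative=occurs, Local branch 2 fails=not → not all inputs occur → does not occur.

No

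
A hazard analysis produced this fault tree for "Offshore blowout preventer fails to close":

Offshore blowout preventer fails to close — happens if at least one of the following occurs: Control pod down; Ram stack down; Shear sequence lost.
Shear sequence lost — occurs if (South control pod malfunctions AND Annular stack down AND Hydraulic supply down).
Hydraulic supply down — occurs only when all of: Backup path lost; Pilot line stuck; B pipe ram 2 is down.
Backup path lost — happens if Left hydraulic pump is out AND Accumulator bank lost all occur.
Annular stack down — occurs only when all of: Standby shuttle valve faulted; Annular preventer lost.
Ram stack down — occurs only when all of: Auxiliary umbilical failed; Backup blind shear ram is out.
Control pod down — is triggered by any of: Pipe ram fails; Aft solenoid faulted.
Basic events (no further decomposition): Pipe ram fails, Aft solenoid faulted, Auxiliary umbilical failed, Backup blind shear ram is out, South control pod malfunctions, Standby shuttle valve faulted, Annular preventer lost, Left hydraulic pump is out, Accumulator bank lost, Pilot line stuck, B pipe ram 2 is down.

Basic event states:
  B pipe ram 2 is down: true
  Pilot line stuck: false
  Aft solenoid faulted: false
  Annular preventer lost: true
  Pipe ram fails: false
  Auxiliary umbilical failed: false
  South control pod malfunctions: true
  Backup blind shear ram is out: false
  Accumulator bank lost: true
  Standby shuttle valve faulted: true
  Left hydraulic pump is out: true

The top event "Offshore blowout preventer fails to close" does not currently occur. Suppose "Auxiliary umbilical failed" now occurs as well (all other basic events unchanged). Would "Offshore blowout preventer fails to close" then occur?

No

Counterfactual: set "Auxiliary umbilical failed" to occurred.
Control pod down [OR]: Pipe ram fails=not, Aft solenoid faulted=not → no input occurs → does not occur.
Ram stack down [AND]: Auxiliary umbilical failed=occurs, Backup blind shear ram is out=not → not all inputs occur → does not occur.
Annular stack down [AND]: Standby shuttle valve faulted=occurs, Annular preventer lost=occurs → all inputs occur → occurs.
Backup path lost [AND]: Left hydraulic pump is out=occurs, Accumulator bank lost=occurs → all inputs occur → occurs.
Hydraulic supply down [AND]: Backup path lost=occurs, Pilot line stuck=not, B pipe ram 2 is down=occurs → not all inputs occur → does not occur.
Shear sequence lost [AND]: South control pod malfunctions=occurs, Annular stack down=occurs, Hydraulic supply down=not → not all inputs occur → does not occur.
Offshore blowout preventer fails to close [OR]: Control pod down=not, Ram stack down=not, Shear sequence lost=not → no input occurs → does not occur.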